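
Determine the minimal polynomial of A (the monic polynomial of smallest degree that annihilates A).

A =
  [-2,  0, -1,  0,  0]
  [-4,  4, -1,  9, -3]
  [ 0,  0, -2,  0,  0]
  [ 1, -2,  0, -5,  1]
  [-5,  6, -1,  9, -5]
x^3 + 6*x^2 + 12*x + 8

The characteristic polynomial is χ_A(x) = (x + 2)^5, so the eigenvalues are known. The minimal polynomial is
  m_A(x) = Π_λ (x − λ)^{k_λ}
where k_λ is the size of the *largest* Jordan block for λ (equivalently, the smallest k with (A − λI)^k v = 0 for every generalised eigenvector v of λ).

  λ = -2: largest Jordan block has size 3, contributing (x + 2)^3

So m_A(x) = (x + 2)^3 = x^3 + 6*x^2 + 12*x + 8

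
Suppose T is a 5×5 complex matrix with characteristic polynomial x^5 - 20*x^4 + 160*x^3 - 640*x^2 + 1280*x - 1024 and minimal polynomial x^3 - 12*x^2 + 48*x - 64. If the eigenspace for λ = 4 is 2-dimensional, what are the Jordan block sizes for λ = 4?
Block sizes for λ = 4: [3, 2]

Step 1 — from the characteristic polynomial, algebraic multiplicity of λ = 4 is 5. From dim ker(T − (4)·I) = 2, there are exactly 2 Jordan blocks for λ = 4.
Step 2 — from the minimal polynomial, the factor (x − 4)^3 tells us the largest block for λ = 4 has size 3.
Step 3 — with total size 5, 2 blocks, and largest block 3, the block sizes (in nonincreasing order) are [3, 2].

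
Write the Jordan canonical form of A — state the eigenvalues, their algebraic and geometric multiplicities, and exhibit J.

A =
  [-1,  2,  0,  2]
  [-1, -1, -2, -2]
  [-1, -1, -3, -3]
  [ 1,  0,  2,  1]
J_2(-1) ⊕ J_2(-1)

The characteristic polynomial is
  det(x·I − A) = x^4 + 4*x^3 + 6*x^2 + 4*x + 1 = (x + 1)^4

Eigenvalues and multiplicities (the geometric multiplicity of λ is n − rank(A − λI), which equals the number of Jordan blocks for λ):
  λ = -1: algebraic multiplicity = 4, geometric multiplicity = 2

Determining the block sizes for each eigenvalue:
  λ = -1: with am = 4 and gm = 2, the partition is not yet determined (e.g. several partitions of 4 into 2 parts exist). Let N = A − (-1)·I. Computing rank(N^1) = 2, rank(N^2) = 0; the number of blocks of size ≥ j is rank(N^{j−1}) − rank(N^j), giving [2, 2]. So we have 2 block(s) of size 2 → block sizes [2, 2]

Assembling the blocks gives a Jordan form
J =
  [-1,  1,  0,  0]
  [ 0, -1,  0,  0]
  [ 0,  0, -1,  1]
  [ 0,  0,  0, -1]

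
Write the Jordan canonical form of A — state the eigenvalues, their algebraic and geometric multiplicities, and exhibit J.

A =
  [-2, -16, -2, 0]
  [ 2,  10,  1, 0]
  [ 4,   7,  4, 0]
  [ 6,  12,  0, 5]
J_1(2) ⊕ J_2(5) ⊕ J_1(5)

The characteristic polynomial is
  det(x·I − A) = x^4 - 17*x^3 + 105*x^2 - 275*x + 250 = (x - 5)^3*(x - 2)

Eigenvalues and multiplicities (the geometric multiplicity of λ is n − rank(A − λI), which equals the number of Jordan blocks for λ):
  λ = 2: algebraic multiplicity = 1, geometric multiplicity = 1
  λ = 5: algebraic multiplicity = 3, geometric multiplicity = 2

Determining the block sizes for each eigenvalue:
  λ = 2: one block (gm = 1), so the single block has size am = 1 → block sizes [1]
  λ = 5: 2 blocks summing to 3 forces exactly one block of size 2 and the rest size 1 → block sizes [2, 1]

Assembling the blocks gives a Jordan form
J =
  [2, 0, 0, 0]
  [0, 5, 1, 0]
  [0, 0, 5, 0]
  [0, 0, 0, 5]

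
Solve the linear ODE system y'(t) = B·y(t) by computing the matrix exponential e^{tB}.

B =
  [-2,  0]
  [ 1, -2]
e^{tB} =
  [exp(-2*t), 0]
  [t*exp(-2*t), exp(-2*t)]

Strategy: write B = P · J · P⁻¹ where J is a Jordan canonical form, so e^{tB} = P · e^{tJ} · P⁻¹, and e^{tJ} can be computed block-by-block.

B has Jordan form
J =
  [-2,  1]
  [ 0, -2]
(up to reordering of blocks).

Per-block formulas:
  For a 2×2 Jordan block J_2(-2): exp(t · J_2(-2)) = e^(-2t)·(I + t·N), where N is the 2×2 nilpotent shift.

After assembling e^{tJ} and conjugating by P, we get:

e^{tB} =
  [exp(-2*t), 0]
  [t*exp(-2*t), exp(-2*t)]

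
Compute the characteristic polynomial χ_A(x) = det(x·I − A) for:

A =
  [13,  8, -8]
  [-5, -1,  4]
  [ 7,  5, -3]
x^3 - 9*x^2 + 27*x - 27

Expanding det(x·I − A) (e.g. by cofactor expansion or by noting that A is similar to its Jordan form J, which has the same characteristic polynomial as A) gives
  χ_A(x) = x^3 - 9*x^2 + 27*x - 27
which factors as (x - 3)^3. The eigenvalues (with algebraic multiplicities) are λ = 3 with multiplicity 3.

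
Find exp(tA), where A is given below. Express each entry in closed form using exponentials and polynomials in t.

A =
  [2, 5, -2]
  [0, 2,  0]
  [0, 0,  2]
e^{tA} =
  [exp(2*t), 5*t*exp(2*t), -2*t*exp(2*t)]
  [0, exp(2*t), 0]
  [0, 0, exp(2*t)]

Strategy: write A = P · J · P⁻¹ where J is a Jordan canonical form, so e^{tA} = P · e^{tJ} · P⁻¹, and e^{tJ} can be computed block-by-block.

A has Jordan form
J =
  [2, 1, 0]
  [0, 2, 0]
  [0, 0, 2]
(up to reordering of blocks).

Per-block formulas:
  For a 2×2 Jordan block J_2(2): exp(t · J_2(2)) = e^(2t)·(I + t·N), where N is the 2×2 nilpotent shift.
  For a 1×1 block at λ = 2: exp(t · [2]) = [e^(2t)].

After assembling e^{tJ} and conjugating by P, we get:

e^{tA} =
  [exp(2*t), 5*t*exp(2*t), -2*t*exp(2*t)]
  [0, exp(2*t), 0]
  [0, 0, exp(2*t)]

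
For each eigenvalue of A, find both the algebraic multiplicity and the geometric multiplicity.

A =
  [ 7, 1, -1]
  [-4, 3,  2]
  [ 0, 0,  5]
λ = 5: alg = 3, geom = 2

Step 1 — factor the characteristic polynomial to read off the algebraic multiplicities:
  χ_A(x) = (x - 5)^3

Step 2 — compute geometric multiplicities via the rank-nullity identity g(λ) = n − rank(A − λI):
  rank(A − (5)·I) = 1, so dim ker(A − (5)·I) = n − 1 = 2

Summary:
  λ = 5: algebraic multiplicity = 3, geometric multiplicity = 2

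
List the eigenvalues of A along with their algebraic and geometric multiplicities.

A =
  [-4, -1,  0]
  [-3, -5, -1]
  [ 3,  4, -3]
λ = -4: alg = 3, geom = 1

Step 1 — factor the characteristic polynomial to read off the algebraic multiplicities:
  χ_A(x) = (x + 4)^3

Step 2 — compute geometric multiplicities via the rank-nullity identity g(λ) = n − rank(A − λI):
  rank(A − (-4)·I) = 2, so dim ker(A − (-4)·I) = n − 2 = 1

Summary:
  λ = -4: algebraic multiplicity = 3, geometric multiplicity = 1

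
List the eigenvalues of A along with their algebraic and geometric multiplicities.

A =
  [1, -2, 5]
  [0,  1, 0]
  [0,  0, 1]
λ = 1: alg = 3, geom = 2

Step 1 — factor the characteristic polynomial to read off the algebraic multiplicities:
  χ_A(x) = (x - 1)^3

Step 2 — compute geometric multiplicities via the rank-nullity identity g(λ) = n − rank(A − λI):
  rank(A − (1)·I) = 1, so dim ker(A − (1)·I) = n − 1 = 2

Summary:
  λ = 1: algebraic multiplicity = 3, geometric multiplicity = 2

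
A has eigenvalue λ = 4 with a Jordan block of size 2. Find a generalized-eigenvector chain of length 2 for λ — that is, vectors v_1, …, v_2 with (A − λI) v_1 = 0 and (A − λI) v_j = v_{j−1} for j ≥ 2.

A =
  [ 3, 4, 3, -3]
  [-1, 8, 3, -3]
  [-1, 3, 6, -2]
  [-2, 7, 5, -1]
A Jordan chain for λ = 4 of length 2:
v_1 = (-1, -1, -1, -2)ᵀ
v_2 = (1, 0, 0, 0)ᵀ

Let N = A − (4)·I. We want v_2 with N^2 v_2 = 0 but N^1 v_2 ≠ 0; then v_{j-1} := N · v_j for j = 2, …, 2.

Pick v_2 = (1, 0, 0, 0)ᵀ.
Then v_1 = N · v_2 = (-1, -1, -1, -2)ᵀ.

Sanity check: (A − (4)·I) v_1 = (0, 0, 0, 0)ᵀ = 0. ✓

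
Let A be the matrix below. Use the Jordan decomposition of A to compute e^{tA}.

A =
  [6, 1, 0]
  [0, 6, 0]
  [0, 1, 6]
e^{tA} =
  [exp(6*t), t*exp(6*t), 0]
  [0, exp(6*t), 0]
  [0, t*exp(6*t), exp(6*t)]

Strategy: write A = P · J · P⁻¹ where J is a Jordan canonical form, so e^{tA} = P · e^{tJ} · P⁻¹, and e^{tJ} can be computed block-by-block.

A has Jordan form
J =
  [6, 1, 0]
  [0, 6, 0]
  [0, 0, 6]
(up to reordering of blocks).

Per-block formulas:
  For a 1×1 block at λ = 6: exp(t · [6]) = [e^(6t)].
  For a 2×2 Jordan block J_2(6): exp(t · J_2(6)) = e^(6t)·(I + t·N), where N is the 2×2 nilpotent shift.

After assembling e^{tJ} and conjugating by P, we get:

e^{tA} =
  [exp(6*t), t*exp(6*t), 0]
  [0, exp(6*t), 0]
  [0, t*exp(6*t), exp(6*t)]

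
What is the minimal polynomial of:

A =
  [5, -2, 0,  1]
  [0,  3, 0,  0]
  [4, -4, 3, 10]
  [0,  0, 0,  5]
x^3 - 13*x^2 + 55*x - 75

The characteristic polynomial is χ_A(x) = (x - 5)^2*(x - 3)^2, so the eigenvalues are known. The minimal polynomial is
  m_A(x) = Π_λ (x − λ)^{k_λ}
where k_λ is the size of the *largest* Jordan block for λ (equivalently, the smallest k with (A − λI)^k v = 0 for every generalised eigenvector v of λ).

  λ = 3: largest Jordan block has size 1, contributing (x − 3)
  λ = 5: largest Jordan block has size 2, contributing (x − 5)^2

So m_A(x) = (x - 5)^2*(x - 3) = x^3 - 13*x^2 + 55*x - 75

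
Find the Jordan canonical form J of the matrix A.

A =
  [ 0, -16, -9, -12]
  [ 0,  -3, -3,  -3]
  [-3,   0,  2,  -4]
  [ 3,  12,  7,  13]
J_2(3) ⊕ J_2(3)

The characteristic polynomial is
  det(x·I − A) = x^4 - 12*x^3 + 54*x^2 - 108*x + 81 = (x - 3)^4

Eigenvalues and multiplicities (the geometric multiplicity of λ is n − rank(A − λI), which equals the number of Jordan blocks for λ):
  λ = 3: algebraic multiplicity = 4, geometric multiplicity = 2

Determining the block sizes for each eigenvalue:
  λ = 3: with am = 4 and gm = 2, the partition is not yet determined (e.g. several partitions of 4 into 2 parts exist). Let N = A − (3)·I. Computing rank(N^1) = 2, rank(N^2) = 0; the number of blocks of size ≥ j is rank(N^{j−1}) − rank(N^j), giving [2, 2]. So we have 2 block(s) of size 2 → block sizes [2, 2]

Assembling the blocks gives a Jordan form
J =
  [3, 1, 0, 0]
  [0, 3, 0, 0]
  [0, 0, 3, 1]
  [0, 0, 0, 3]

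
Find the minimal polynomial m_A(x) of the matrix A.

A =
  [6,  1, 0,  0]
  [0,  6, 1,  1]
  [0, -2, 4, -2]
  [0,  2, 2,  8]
x^3 - 18*x^2 + 108*x - 216

The characteristic polynomial is χ_A(x) = (x - 6)^4, so the eigenvalues are known. The minimal polynomial is
  m_A(x) = Π_λ (x − λ)^{k_λ}
where k_λ is the size of the *largest* Jordan block for λ (equivalently, the smallest k with (A − λI)^k v = 0 for every generalised eigenvector v of λ).

  λ = 6: largest Jordan block has size 3, contributing (x − 6)^3

So m_A(x) = (x - 6)^3 = x^3 - 18*x^2 + 108*x - 216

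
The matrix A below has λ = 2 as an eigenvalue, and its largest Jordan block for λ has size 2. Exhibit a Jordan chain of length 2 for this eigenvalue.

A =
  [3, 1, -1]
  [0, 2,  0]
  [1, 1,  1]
A Jordan chain for λ = 2 of length 2:
v_1 = (1, 0, 1)ᵀ
v_2 = (1, 0, 0)ᵀ

Let N = A − (2)·I. We want v_2 with N^2 v_2 = 0 but N^1 v_2 ≠ 0; then v_{j-1} := N · v_j for j = 2, …, 2.

Pick v_2 = (1, 0, 0)ᵀ.
Then v_1 = N · v_2 = (1, 0, 1)ᵀ.

Sanity check: (A − (2)·I) v_1 = (0, 0, 0)ᵀ = 0. ✓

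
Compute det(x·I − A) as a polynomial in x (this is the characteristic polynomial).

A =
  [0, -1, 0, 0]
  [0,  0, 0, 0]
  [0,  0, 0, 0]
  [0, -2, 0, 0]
x^4

Expanding det(x·I − A) (e.g. by cofactor expansion or by noting that A is similar to its Jordan form J, which has the same characteristic polynomial as A) gives
  χ_A(x) = x^4
which factors as x^4. The eigenvalues (with algebraic multiplicities) are λ = 0 with multiplicity 4.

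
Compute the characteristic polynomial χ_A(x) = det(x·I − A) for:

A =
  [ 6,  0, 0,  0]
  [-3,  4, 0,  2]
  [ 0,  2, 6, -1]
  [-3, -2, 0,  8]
x^4 - 24*x^3 + 216*x^2 - 864*x + 1296

Expanding det(x·I − A) (e.g. by cofactor expansion or by noting that A is similar to its Jordan form J, which has the same characteristic polynomial as A) gives
  χ_A(x) = x^4 - 24*x^3 + 216*x^2 - 864*x + 1296
which factors as (x - 6)^4. The eigenvalues (with algebraic multiplicities) are λ = 6 with multiplicity 4.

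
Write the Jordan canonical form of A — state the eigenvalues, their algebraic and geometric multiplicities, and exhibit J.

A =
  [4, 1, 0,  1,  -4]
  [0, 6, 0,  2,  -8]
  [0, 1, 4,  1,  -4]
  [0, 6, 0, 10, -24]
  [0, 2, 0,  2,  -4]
J_2(4) ⊕ J_1(4) ⊕ J_1(4) ⊕ J_1(4)

The characteristic polynomial is
  det(x·I − A) = x^5 - 20*x^4 + 160*x^3 - 640*x^2 + 1280*x - 1024 = (x - 4)^5

Eigenvalues and multiplicities (the geometric multiplicity of λ is n − rank(A − λI), which equals the number of Jordan blocks for λ):
  λ = 4: algebraic multiplicity = 5, geometric multiplicity = 4

Determining the block sizes for each eigenvalue:
  λ = 4: 4 blocks summing to 5 forces exactly one block of size 2 and the rest size 1 → block sizes [2, 1, 1, 1]

Assembling the blocks gives a Jordan form
J =
  [4, 1, 0, 0, 0]
  [0, 4, 0, 0, 0]
  [0, 0, 4, 0, 0]
  [0, 0, 0, 4, 0]
  [0, 0, 0, 0, 4]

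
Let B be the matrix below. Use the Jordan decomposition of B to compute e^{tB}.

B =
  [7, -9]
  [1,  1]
e^{tB} =
  [3*t*exp(4*t) + exp(4*t), -9*t*exp(4*t)]
  [t*exp(4*t), -3*t*exp(4*t) + exp(4*t)]

Strategy: write B = P · J · P⁻¹ where J is a Jordan canonical form, so e^{tB} = P · e^{tJ} · P⁻¹, and e^{tJ} can be computed block-by-block.

B has Jordan form
J =
  [4, 1]
  [0, 4]
(up to reordering of blocks).

Per-block formulas:
  For a 2×2 Jordan block J_2(4): exp(t · J_2(4)) = e^(4t)·(I + t·N), where N is the 2×2 nilpotent shift.

After assembling e^{tJ} and conjugating by P, we get:

e^{tB} =
  [3*t*exp(4*t) + exp(4*t), -9*t*exp(4*t)]
  [t*exp(4*t), -3*t*exp(4*t) + exp(4*t)]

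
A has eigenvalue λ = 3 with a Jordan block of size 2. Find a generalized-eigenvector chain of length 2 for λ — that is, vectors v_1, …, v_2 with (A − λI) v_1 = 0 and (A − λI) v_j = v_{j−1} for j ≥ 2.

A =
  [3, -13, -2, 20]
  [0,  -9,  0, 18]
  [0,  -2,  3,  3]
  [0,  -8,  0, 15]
A Jordan chain for λ = 3 of length 2:
v_1 = (-13, -12, -2, -8)ᵀ
v_2 = (0, 1, 0, 0)ᵀ

Let N = A − (3)·I. We want v_2 with N^2 v_2 = 0 but N^1 v_2 ≠ 0; then v_{j-1} := N · v_j for j = 2, …, 2.

Pick v_2 = (0, 1, 0, 0)ᵀ.
Then v_1 = N · v_2 = (-13, -12, -2, -8)ᵀ.

Sanity check: (A − (3)·I) v_1 = (0, 0, 0, 0)ᵀ = 0. ✓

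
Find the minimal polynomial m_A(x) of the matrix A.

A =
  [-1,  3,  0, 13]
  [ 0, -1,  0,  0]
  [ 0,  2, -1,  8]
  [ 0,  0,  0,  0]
x^3 + 2*x^2 + x

The characteristic polynomial is χ_A(x) = x*(x + 1)^3, so the eigenvalues are known. The minimal polynomial is
  m_A(x) = Π_λ (x − λ)^{k_λ}
where k_λ is the size of the *largest* Jordan block for λ (equivalently, the smallest k with (A − λI)^k v = 0 for every generalised eigenvector v of λ).

  λ = -1: largest Jordan block has size 2, contributing (x + 1)^2
  λ = 0: largest Jordan block has size 1, contributing (x − 0)

So m_A(x) = x*(x + 1)^2 = x^3 + 2*x^2 + x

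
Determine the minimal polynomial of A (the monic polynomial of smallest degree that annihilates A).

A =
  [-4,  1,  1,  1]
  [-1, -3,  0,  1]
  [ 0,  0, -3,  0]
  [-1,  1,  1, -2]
x^3 + 9*x^2 + 27*x + 27

The characteristic polynomial is χ_A(x) = (x + 3)^4, so the eigenvalues are known. The minimal polynomial is
  m_A(x) = Π_λ (x − λ)^{k_λ}
where k_λ is the size of the *largest* Jordan block for λ (equivalently, the smallest k with (A − λI)^k v = 0 for every generalised eigenvector v of λ).

  λ = -3: largest Jordan block has size 3, contributing (x + 3)^3

So m_A(x) = (x + 3)^3 = x^3 + 9*x^2 + 27*x + 27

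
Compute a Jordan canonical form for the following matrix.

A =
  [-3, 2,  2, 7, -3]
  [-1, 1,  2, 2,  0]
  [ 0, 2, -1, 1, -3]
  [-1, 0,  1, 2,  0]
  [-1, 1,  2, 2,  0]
J_1(-1) ⊕ J_3(0) ⊕ J_1(0)

The characteristic polynomial is
  det(x·I − A) = x^5 + x^4 = x^4*(x + 1)

Eigenvalues and multiplicities (the geometric multiplicity of λ is n − rank(A − λI), which equals the number of Jordan blocks for λ):
  λ = -1: algebraic multiplicity = 1, geometric multiplicity = 1
  λ = 0: algebraic multiplicity = 4, geometric multiplicity = 2

Determining the block sizes for each eigenvalue:
  λ = -1: one block (gm = 1), so the single block has size am = 1 → block sizes [1]
  λ = 0: with am = 4 and gm = 2, the partition is not yet determined (e.g. several partitions of 4 into 2 parts exist). Let N = A − (0)·I. Computing rank(N^1) = 3, rank(N^2) = 2, rank(N^3) = 1; the number of blocks of size ≥ j is rank(N^{j−1}) − rank(N^j), giving [2, 1, 1]. So we have 1 block(s) of size 3, 1 block(s) of size 1 → block sizes [3, 1]

Assembling the blocks gives a Jordan form
J =
  [-1, 0, 0, 0, 0]
  [ 0, 0, 1, 0, 0]
  [ 0, 0, 0, 1, 0]
  [ 0, 0, 0, 0, 0]
  [ 0, 0, 0, 0, 0]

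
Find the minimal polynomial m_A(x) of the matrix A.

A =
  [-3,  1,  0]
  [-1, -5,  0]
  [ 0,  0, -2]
x^3 + 10*x^2 + 32*x + 32

The characteristic polynomial is χ_A(x) = (x + 2)*(x + 4)^2, so the eigenvalues are known. The minimal polynomial is
  m_A(x) = Π_λ (x − λ)^{k_λ}
where k_λ is the size of the *largest* Jordan block for λ (equivalently, the smallest k with (A − λI)^k v = 0 for every generalised eigenvector v of λ).

  λ = -4: largest Jordan block has size 2, contributing (x + 4)^2
  λ = -2: largest Jordan block has size 1, contributing (x + 2)

So m_A(x) = (x + 2)*(x + 4)^2 = x^3 + 10*x^2 + 32*x + 32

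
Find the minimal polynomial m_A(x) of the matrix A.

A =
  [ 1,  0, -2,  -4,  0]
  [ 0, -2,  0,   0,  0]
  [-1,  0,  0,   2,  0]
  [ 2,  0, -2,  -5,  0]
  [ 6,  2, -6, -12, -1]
x^2 + 3*x + 2

The characteristic polynomial is χ_A(x) = (x + 1)^3*(x + 2)^2, so the eigenvalues are known. The minimal polynomial is
  m_A(x) = Π_λ (x − λ)^{k_λ}
where k_λ is the size of the *largest* Jordan block for λ (equivalently, the smallest k with (A − λI)^k v = 0 for every generalised eigenvector v of λ).

  λ = -2: largest Jordan block has size 1, contributing (x + 2)
  λ = -1: largest Jordan block has size 1, contributing (x + 1)

So m_A(x) = (x + 1)*(x + 2) = x^2 + 3*x + 2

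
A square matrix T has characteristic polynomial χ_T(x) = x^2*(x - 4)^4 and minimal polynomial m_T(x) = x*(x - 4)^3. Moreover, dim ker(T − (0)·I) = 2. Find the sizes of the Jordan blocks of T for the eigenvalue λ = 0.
Block sizes for λ = 0: [1, 1]

Step 1 — from the characteristic polynomial, algebraic multiplicity of λ = 0 is 2. From dim ker(T − (0)·I) = 2, there are exactly 2 Jordan blocks for λ = 0.
Step 2 — from the minimal polynomial, the factor (x − 0) tells us the largest block for λ = 0 has size 1.
Step 3 — with total size 2, 2 blocks, and largest block 1, the block sizes (in nonincreasing order) are [1, 1].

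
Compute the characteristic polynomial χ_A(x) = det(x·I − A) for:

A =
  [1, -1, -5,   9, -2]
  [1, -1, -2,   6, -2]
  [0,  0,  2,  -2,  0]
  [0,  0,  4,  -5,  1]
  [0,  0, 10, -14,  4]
x^5 - x^4

Expanding det(x·I − A) (e.g. by cofactor expansion or by noting that A is similar to its Jordan form J, which has the same characteristic polynomial as A) gives
  χ_A(x) = x^5 - x^4
which factors as x^4*(x - 1). The eigenvalues (with algebraic multiplicities) are λ = 0 with multiplicity 4, λ = 1 with multiplicity 1.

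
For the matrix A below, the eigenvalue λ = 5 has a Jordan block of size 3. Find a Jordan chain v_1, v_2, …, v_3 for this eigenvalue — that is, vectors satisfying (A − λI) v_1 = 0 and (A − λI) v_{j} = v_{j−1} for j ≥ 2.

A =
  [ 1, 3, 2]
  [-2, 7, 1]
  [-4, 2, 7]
A Jordan chain for λ = 5 of length 3:
v_1 = (2, 0, 4)ᵀ
v_2 = (-4, -2, -4)ᵀ
v_3 = (1, 0, 0)ᵀ

Let N = A − (5)·I. We want v_3 with N^3 v_3 = 0 but N^2 v_3 ≠ 0; then v_{j-1} := N · v_j for j = 3, …, 2.

Pick v_3 = (1, 0, 0)ᵀ.
Then v_2 = N · v_3 = (-4, -2, -4)ᵀ.
Then v_1 = N · v_2 = (2, 0, 4)ᵀ.

Sanity check: (A − (5)·I) v_1 = (0, 0, 0)ᵀ = 0. ✓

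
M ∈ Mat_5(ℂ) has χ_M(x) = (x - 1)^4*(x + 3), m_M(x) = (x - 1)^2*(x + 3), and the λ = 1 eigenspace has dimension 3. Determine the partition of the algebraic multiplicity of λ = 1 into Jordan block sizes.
Block sizes for λ = 1: [2, 1, 1]

Step 1 — from the characteristic polynomial, algebraic multiplicity of λ = 1 is 4. From dim ker(M − (1)·I) = 3, there are exactly 3 Jordan blocks for λ = 1.
Step 2 — from the minimal polynomial, the factor (x − 1)^2 tells us the largest block for λ = 1 has size 2.
Step 3 — with total size 4, 3 blocks, and largest block 2, the block sizes (in nonincreasing order) are [2, 1, 1].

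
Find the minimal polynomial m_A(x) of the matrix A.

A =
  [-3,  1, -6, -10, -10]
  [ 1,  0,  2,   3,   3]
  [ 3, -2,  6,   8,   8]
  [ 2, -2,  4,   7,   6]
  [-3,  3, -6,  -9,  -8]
x^4 - x^3

The characteristic polynomial is χ_A(x) = x^3*(x - 1)^2, so the eigenvalues are known. The minimal polynomial is
  m_A(x) = Π_λ (x − λ)^{k_λ}
where k_λ is the size of the *largest* Jordan block for λ (equivalently, the smallest k with (A − λI)^k v = 0 for every generalised eigenvector v of λ).

  λ = 0: largest Jordan block has size 3, contributing (x − 0)^3
  λ = 1: largest Jordan block has size 1, contributing (x − 1)

So m_A(x) = x^3*(x - 1) = x^4 - x^3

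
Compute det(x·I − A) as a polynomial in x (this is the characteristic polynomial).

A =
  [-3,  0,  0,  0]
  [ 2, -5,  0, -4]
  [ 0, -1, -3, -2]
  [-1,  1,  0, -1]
x^4 + 12*x^3 + 54*x^2 + 108*x + 81

Expanding det(x·I − A) (e.g. by cofactor expansion or by noting that A is similar to its Jordan form J, which has the same characteristic polynomial as A) gives
  χ_A(x) = x^4 + 12*x^3 + 54*x^2 + 108*x + 81
which factors as (x + 3)^4. The eigenvalues (with algebraic multiplicities) are λ = -3 with multiplicity 4.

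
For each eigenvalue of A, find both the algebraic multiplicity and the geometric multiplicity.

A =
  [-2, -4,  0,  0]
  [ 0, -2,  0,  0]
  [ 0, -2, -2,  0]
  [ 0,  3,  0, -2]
λ = -2: alg = 4, geom = 3

Step 1 — factor the characteristic polynomial to read off the algebraic multiplicities:
  χ_A(x) = (x + 2)^4

Step 2 — compute geometric multiplicities via the rank-nullity identity g(λ) = n − rank(A − λI):
  rank(A − (-2)·I) = 1, so dim ker(A − (-2)·I) = n − 1 = 3

Summary:
  λ = -2: algebraic multiplicity = 4, geometric multiplicity = 3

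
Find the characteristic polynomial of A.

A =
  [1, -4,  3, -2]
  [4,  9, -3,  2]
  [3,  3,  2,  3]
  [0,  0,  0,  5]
x^4 - 17*x^3 + 105*x^2 - 275*x + 250

Expanding det(x·I − A) (e.g. by cofactor expansion or by noting that A is similar to its Jordan form J, which has the same characteristic polynomial as A) gives
  χ_A(x) = x^4 - 17*x^3 + 105*x^2 - 275*x + 250
which factors as (x - 5)^3*(x - 2). The eigenvalues (with algebraic multiplicities) are λ = 2 with multiplicity 1, λ = 5 with multiplicity 3.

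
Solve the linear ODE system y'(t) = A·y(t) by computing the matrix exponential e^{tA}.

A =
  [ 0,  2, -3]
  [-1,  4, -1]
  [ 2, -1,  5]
e^{tA} =
  [t^2*exp(3*t)/2 - 3*t*exp(3*t) + exp(3*t), -t^2*exp(3*t)/2 + 2*t*exp(3*t), t^2*exp(3*t)/2 - 3*t*exp(3*t)]
  [-t*exp(3*t), t*exp(3*t) + exp(3*t), -t*exp(3*t)]
  [-t^2*exp(3*t)/2 + 2*t*exp(3*t), t^2*exp(3*t)/2 - t*exp(3*t), -t^2*exp(3*t)/2 + 2*t*exp(3*t) + exp(3*t)]

Strategy: write A = P · J · P⁻¹ where J is a Jordan canonical form, so e^{tA} = P · e^{tJ} · P⁻¹, and e^{tJ} can be computed block-by-block.

A has Jordan form
J =
  [3, 1, 0]
  [0, 3, 1]
  [0, 0, 3]
(up to reordering of blocks).

Per-block formulas:
  For a 3×3 Jordan block J_3(3): exp(t · J_3(3)) = e^(3t)·(I + t·N + (t^2/2)·N^2), where N is the 3×3 nilpotent shift.

After assembling e^{tJ} and conjugating by P, we get:

e^{tA} =
  [t^2*exp(3*t)/2 - 3*t*exp(3*t) + exp(3*t), -t^2*exp(3*t)/2 + 2*t*exp(3*t), t^2*exp(3*t)/2 - 3*t*exp(3*t)]
  [-t*exp(3*t), t*exp(3*t) + exp(3*t), -t*exp(3*t)]
  [-t^2*exp(3*t)/2 + 2*t*exp(3*t), t^2*exp(3*t)/2 - t*exp(3*t), -t^2*exp(3*t)/2 + 2*t*exp(3*t) + exp(3*t)]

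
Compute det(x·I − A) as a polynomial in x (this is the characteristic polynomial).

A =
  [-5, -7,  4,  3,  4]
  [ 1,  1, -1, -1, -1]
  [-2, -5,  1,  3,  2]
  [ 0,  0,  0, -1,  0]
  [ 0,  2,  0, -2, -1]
x^5 + 5*x^4 + 10*x^3 + 10*x^2 + 5*x + 1

Expanding det(x·I − A) (e.g. by cofactor expansion or by noting that A is similar to its Jordan form J, which has the same characteristic polynomial as A) gives
  χ_A(x) = x^5 + 5*x^4 + 10*x^3 + 10*x^2 + 5*x + 1
which factors as (x + 1)^5. The eigenvalues (with algebraic multiplicities) are λ = -1 with multiplicity 5.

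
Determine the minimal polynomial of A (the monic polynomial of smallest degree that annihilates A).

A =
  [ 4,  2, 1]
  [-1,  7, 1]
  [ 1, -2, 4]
x^2 - 10*x + 25

The characteristic polynomial is χ_A(x) = (x - 5)^3, so the eigenvalues are known. The minimal polynomial is
  m_A(x) = Π_λ (x − λ)^{k_λ}
where k_λ is the size of the *largest* Jordan block for λ (equivalently, the smallest k with (A − λI)^k v = 0 for every generalised eigenvector v of λ).

  λ = 5: largest Jordan block has size 2, contributing (x − 5)^2

So m_A(x) = (x - 5)^2 = x^2 - 10*x + 25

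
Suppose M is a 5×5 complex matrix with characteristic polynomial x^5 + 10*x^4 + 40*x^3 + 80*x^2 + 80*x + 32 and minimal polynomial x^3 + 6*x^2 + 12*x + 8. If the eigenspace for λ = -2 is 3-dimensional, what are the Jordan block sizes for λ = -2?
Block sizes for λ = -2: [3, 1, 1]

Step 1 — from the characteristic polynomial, algebraic multiplicity of λ = -2 is 5. From dim ker(M − (-2)·I) = 3, there are exactly 3 Jordan blocks for λ = -2.
Step 2 — from the minimal polynomial, the factor (x + 2)^3 tells us the largest block for λ = -2 has size 3.
Step 3 — with total size 5, 3 blocks, and largest block 3, the block sizes (in nonincreasing order) are [3, 1, 1].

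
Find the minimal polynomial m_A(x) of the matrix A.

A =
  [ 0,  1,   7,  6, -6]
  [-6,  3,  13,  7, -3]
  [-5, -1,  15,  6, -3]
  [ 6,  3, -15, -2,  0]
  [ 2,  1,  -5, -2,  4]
x^3 - 12*x^2 + 48*x - 64

The characteristic polynomial is χ_A(x) = (x - 4)^5, so the eigenvalues are known. The minimal polynomial is
  m_A(x) = Π_λ (x − λ)^{k_λ}
where k_λ is the size of the *largest* Jordan block for λ (equivalently, the smallest k with (A − λI)^k v = 0 for every generalised eigenvector v of λ).

  λ = 4: largest Jordan block has size 3, contributing (x − 4)^3

So m_A(x) = (x - 4)^3 = x^3 - 12*x^2 + 48*x - 64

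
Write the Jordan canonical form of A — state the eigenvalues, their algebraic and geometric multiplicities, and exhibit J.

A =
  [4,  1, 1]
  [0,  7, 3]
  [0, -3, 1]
J_2(4) ⊕ J_1(4)

The characteristic polynomial is
  det(x·I − A) = x^3 - 12*x^2 + 48*x - 64 = (x - 4)^3

Eigenvalues and multiplicities (the geometric multiplicity of λ is n − rank(A − λI), which equals the number of Jordan blocks for λ):
  λ = 4: algebraic multiplicity = 3, geometric multiplicity = 2

Determining the block sizes for each eigenvalue:
  λ = 4: 2 blocks summing to 3 forces exactly one block of size 2 and the rest size 1 → block sizes [2, 1]

Assembling the blocks gives a Jordan form
J =
  [4, 1, 0]
  [0, 4, 0]
  [0, 0, 4]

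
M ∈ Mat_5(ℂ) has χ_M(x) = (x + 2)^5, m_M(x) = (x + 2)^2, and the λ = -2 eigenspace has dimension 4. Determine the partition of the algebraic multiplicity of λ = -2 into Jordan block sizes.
Block sizes for λ = -2: [2, 1, 1, 1]

Step 1 — from the characteristic polynomial, algebraic multiplicity of λ = -2 is 5. From dim ker(M − (-2)·I) = 4, there are exactly 4 Jordan blocks for λ = -2.
Step 2 — from the minimal polynomial, the factor (x + 2)^2 tells us the largest block for λ = -2 has size 2.
Step 3 — with total size 5, 4 blocks, and largest block 2, the block sizes (in nonincreasing order) are [2, 1, 1, 1].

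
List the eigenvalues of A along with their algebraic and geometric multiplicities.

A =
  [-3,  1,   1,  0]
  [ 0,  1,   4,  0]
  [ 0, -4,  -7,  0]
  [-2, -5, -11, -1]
λ = -3: alg = 3, geom = 2; λ = -1: alg = 1, geom = 1

Step 1 — factor the characteristic polynomial to read off the algebraic multiplicities:
  χ_A(x) = (x + 1)*(x + 3)^3

Step 2 — compute geometric multiplicities via the rank-nullity identity g(λ) = n − rank(A − λI):
  rank(A − (-3)·I) = 2, so dim ker(A − (-3)·I) = n − 2 = 2
  rank(A − (-1)·I) = 3, so dim ker(A − (-1)·I) = n − 3 = 1

Summary:
  λ = -3: algebraic multiplicity = 3, geometric multiplicity = 2
  λ = -1: algebraic multiplicity = 1, geometric multiplicity = 1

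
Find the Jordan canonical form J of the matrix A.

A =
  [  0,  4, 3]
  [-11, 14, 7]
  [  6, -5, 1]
J_3(5)

The characteristic polynomial is
  det(x·I − A) = x^3 - 15*x^2 + 75*x - 125 = (x - 5)^3

Eigenvalues and multiplicities (the geometric multiplicity of λ is n − rank(A − λI), which equals the number of Jordan blocks for λ):
  λ = 5: algebraic multiplicity = 3, geometric multiplicity = 1

Determining the block sizes for each eigenvalue:
  λ = 5: one block (gm = 1), so the single block has size am = 3 → block sizes [3]

Assembling the blocks gives a Jordan form
J =
  [5, 1, 0]
  [0, 5, 1]
  [0, 0, 5]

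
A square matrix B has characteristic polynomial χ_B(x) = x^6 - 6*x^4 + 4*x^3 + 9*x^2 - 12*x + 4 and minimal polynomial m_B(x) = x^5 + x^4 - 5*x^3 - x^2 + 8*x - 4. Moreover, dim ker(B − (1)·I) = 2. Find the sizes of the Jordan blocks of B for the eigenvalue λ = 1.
Block sizes for λ = 1: [3, 1]

Step 1 — from the characteristic polynomial, algebraic multiplicity of λ = 1 is 4. From dim ker(B − (1)·I) = 2, there are exactly 2 Jordan blocks for λ = 1.
Step 2 — from the minimal polynomial, the factor (x − 1)^3 tells us the largest block for λ = 1 has size 3.
Step 3 — with total size 4, 2 blocks, and largest block 3, the block sizes (in nonincreasing order) are [3, 1].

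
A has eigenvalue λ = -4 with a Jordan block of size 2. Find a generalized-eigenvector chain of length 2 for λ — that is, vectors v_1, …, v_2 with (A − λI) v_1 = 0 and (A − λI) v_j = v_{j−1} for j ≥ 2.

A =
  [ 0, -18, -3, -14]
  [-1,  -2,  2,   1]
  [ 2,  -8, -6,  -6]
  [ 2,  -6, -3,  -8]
A Jordan chain for λ = -4 of length 2:
v_1 = (4, -1, 2, 2)ᵀ
v_2 = (1, 0, 0, 0)ᵀ

Let N = A − (-4)·I. We want v_2 with N^2 v_2 = 0 but N^1 v_2 ≠ 0; then v_{j-1} := N · v_j for j = 2, …, 2.

Pick v_2 = (1, 0, 0, 0)ᵀ.
Then v_1 = N · v_2 = (4, -1, 2, 2)ᵀ.

Sanity check: (A − (-4)·I) v_1 = (0, 0, 0, 0)ᵀ = 0. ✓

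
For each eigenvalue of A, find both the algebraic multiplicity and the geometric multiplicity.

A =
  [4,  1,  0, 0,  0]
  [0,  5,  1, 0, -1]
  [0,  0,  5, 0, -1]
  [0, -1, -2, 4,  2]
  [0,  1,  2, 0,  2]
λ = 4: alg = 5, geom = 3

Step 1 — factor the characteristic polynomial to read off the algebraic multiplicities:
  χ_A(x) = (x - 4)^5

Step 2 — compute geometric multiplicities via the rank-nullity identity g(λ) = n − rank(A − λI):
  rank(A − (4)·I) = 2, so dim ker(A − (4)·I) = n − 2 = 3

Summary:
  λ = 4: algebraic multiplicity = 5, geometric multiplicity = 3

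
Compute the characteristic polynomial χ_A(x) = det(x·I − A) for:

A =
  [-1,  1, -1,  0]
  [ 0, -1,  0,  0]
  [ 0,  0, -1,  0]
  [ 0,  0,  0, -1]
x^4 + 4*x^3 + 6*x^2 + 4*x + 1

Expanding det(x·I − A) (e.g. by cofactor expansion or by noting that A is similar to its Jordan form J, which has the same characteristic polynomial as A) gives
  χ_A(x) = x^4 + 4*x^3 + 6*x^2 + 4*x + 1
which factors as (x + 1)^4. The eigenvalues (with algebraic multiplicities) are λ = -1 with multiplicity 4.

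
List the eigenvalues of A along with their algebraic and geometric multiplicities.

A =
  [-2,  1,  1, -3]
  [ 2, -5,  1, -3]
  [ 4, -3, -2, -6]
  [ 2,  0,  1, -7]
λ = -4: alg = 4, geom = 2

Step 1 — factor the characteristic polynomial to read off the algebraic multiplicities:
  χ_A(x) = (x + 4)^4

Step 2 — compute geometric multiplicities via the rank-nullity identity g(λ) = n − rank(A − λI):
  rank(A − (-4)·I) = 2, so dim ker(A − (-4)·I) = n − 2 = 2

Summary:
  λ = -4: algebraic multiplicity = 4, geometric multiplicity = 2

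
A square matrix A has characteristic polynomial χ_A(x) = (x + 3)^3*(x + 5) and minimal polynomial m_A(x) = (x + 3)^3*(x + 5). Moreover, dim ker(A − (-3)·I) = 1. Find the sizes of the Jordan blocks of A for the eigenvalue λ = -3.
Block sizes for λ = -3: [3]

Step 1 — from the characteristic polynomial, algebraic multiplicity of λ = -3 is 3. From dim ker(A − (-3)·I) = 1, there are exactly 1 Jordan blocks for λ = -3.
Step 2 — from the minimal polynomial, the factor (x + 3)^3 tells us the largest block for λ = -3 has size 3.
Step 3 — with total size 3, 1 blocks, and largest block 3, the block sizes (in nonincreasing order) are [3].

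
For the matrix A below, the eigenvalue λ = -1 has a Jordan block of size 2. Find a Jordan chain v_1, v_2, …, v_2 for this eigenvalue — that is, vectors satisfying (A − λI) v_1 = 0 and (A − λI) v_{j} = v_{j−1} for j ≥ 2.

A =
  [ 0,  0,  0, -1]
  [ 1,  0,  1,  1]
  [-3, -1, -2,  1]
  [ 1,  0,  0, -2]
A Jordan chain for λ = -1 of length 2:
v_1 = (1, 1, -3, 1)ᵀ
v_2 = (1, 0, 0, 0)ᵀ

Let N = A − (-1)·I. We want v_2 with N^2 v_2 = 0 but N^1 v_2 ≠ 0; then v_{j-1} := N · v_j for j = 2, …, 2.

Pick v_2 = (1, 0, 0, 0)ᵀ.
Then v_1 = N · v_2 = (1, 1, -3, 1)ᵀ.

Sanity check: (A − (-1)·I) v_1 = (0, 0, 0, 0)ᵀ = 0. ✓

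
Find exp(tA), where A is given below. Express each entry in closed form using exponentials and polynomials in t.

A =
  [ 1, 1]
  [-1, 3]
e^{tA} =
  [-t*exp(2*t) + exp(2*t), t*exp(2*t)]
  [-t*exp(2*t), t*exp(2*t) + exp(2*t)]

Strategy: write A = P · J · P⁻¹ where J is a Jordan canonical form, so e^{tA} = P · e^{tJ} · P⁻¹, and e^{tJ} can be computed block-by-block.

A has Jordan form
J =
  [2, 1]
  [0, 2]
(up to reordering of blocks).

Per-block formulas:
  For a 2×2 Jordan block J_2(2): exp(t · J_2(2)) = e^(2t)·(I + t·N), where N is the 2×2 nilpotent shift.

After assembling e^{tJ} and conjugating by P, we get:

e^{tA} =
  [-t*exp(2*t) + exp(2*t), t*exp(2*t)]
  [-t*exp(2*t), t*exp(2*t) + exp(2*t)]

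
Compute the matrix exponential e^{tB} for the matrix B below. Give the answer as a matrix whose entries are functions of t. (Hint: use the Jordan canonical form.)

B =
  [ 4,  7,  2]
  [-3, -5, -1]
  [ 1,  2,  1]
e^{tB} =
  [-3*t^2/2 + 4*t + 1, -3*t^2/2 + 7*t, 3*t^2/2 + 2*t]
  [t^2 - 3*t, t^2 - 5*t + 1, -t^2 - t]
  [-t^2/2 + t, -t^2/2 + 2*t, t^2/2 + t + 1]

Strategy: write B = P · J · P⁻¹ where J is a Jordan canonical form, so e^{tB} = P · e^{tJ} · P⁻¹, and e^{tJ} can be computed block-by-block.

B has Jordan form
J =
  [0, 1, 0]
  [0, 0, 1]
  [0, 0, 0]
(up to reordering of blocks).

Per-block formulas:
  For a 3×3 Jordan block J_3(0): exp(t · J_3(0)) = e^(0t)·(I + t·N + (t^2/2)·N^2), where N is the 3×3 nilpotent shift.

After assembling e^{tJ} and conjugating by P, we get:

e^{tB} =
  [-3*t^2/2 + 4*t + 1, -3*t^2/2 + 7*t, 3*t^2/2 + 2*t]
  [t^2 - 3*t, t^2 - 5*t + 1, -t^2 - t]
  [-t^2/2 + t, -t^2/2 + 2*t, t^2/2 + t + 1]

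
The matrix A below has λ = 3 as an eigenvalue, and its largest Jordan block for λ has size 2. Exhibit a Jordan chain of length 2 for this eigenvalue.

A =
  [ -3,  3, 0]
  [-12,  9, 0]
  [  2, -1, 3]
A Jordan chain for λ = 3 of length 2:
v_1 = (-6, -12, 2)ᵀ
v_2 = (1, 0, 0)ᵀ

Let N = A − (3)·I. We want v_2 with N^2 v_2 = 0 but N^1 v_2 ≠ 0; then v_{j-1} := N · v_j for j = 2, …, 2.

Pick v_2 = (1, 0, 0)ᵀ.
Then v_1 = N · v_2 = (-6, -12, 2)ᵀ.

Sanity check: (A − (3)·I) v_1 = (0, 0, 0)ᵀ = 0. ✓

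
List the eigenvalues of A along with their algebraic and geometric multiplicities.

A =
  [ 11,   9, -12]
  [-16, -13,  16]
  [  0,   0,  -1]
λ = -1: alg = 3, geom = 2

Step 1 — factor the characteristic polynomial to read off the algebraic multiplicities:
  χ_A(x) = (x + 1)^3

Step 2 — compute geometric multiplicities via the rank-nullity identity g(λ) = n − rank(A − λI):
  rank(A − (-1)·I) = 1, so dim ker(A − (-1)·I) = n − 1 = 2

Summary:
  λ = -1: algebraic multiplicity = 3, geometric multiplicity = 2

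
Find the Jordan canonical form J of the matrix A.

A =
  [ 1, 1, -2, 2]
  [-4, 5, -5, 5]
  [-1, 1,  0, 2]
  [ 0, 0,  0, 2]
J_3(2) ⊕ J_1(2)

The characteristic polynomial is
  det(x·I − A) = x^4 - 8*x^3 + 24*x^2 - 32*x + 16 = (x - 2)^4

Eigenvalues and multiplicities (the geometric multiplicity of λ is n − rank(A − λI), which equals the number of Jordan blocks for λ):
  λ = 2: algebraic multiplicity = 4, geometric multiplicity = 2

Determining the block sizes for each eigenvalue:
  λ = 2: with am = 4 and gm = 2, the partition is not yet determined (e.g. several partitions of 4 into 2 parts exist). Let N = A − (2)·I. Computing rank(N^1) = 2, rank(N^2) = 1, rank(N^3) = 0; the number of blocks of size ≥ j is rank(N^{j−1}) − rank(N^j), giving [2, 1, 1]. So we have 1 block(s) of size 3, 1 block(s) of size 1 → block sizes [3, 1]

Assembling the blocks gives a Jordan form
J =
  [2, 1, 0, 0]
  [0, 2, 1, 0]
  [0, 0, 2, 0]
  [0, 0, 0, 2]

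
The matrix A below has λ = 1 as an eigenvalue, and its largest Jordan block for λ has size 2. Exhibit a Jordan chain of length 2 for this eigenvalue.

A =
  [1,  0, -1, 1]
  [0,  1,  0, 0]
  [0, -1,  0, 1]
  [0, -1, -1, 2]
A Jordan chain for λ = 1 of length 2:
v_1 = (0, 0, -1, -1)ᵀ
v_2 = (0, 1, 0, 0)ᵀ

Let N = A − (1)·I. We want v_2 with N^2 v_2 = 0 but N^1 v_2 ≠ 0; then v_{j-1} := N · v_j for j = 2, …, 2.

Pick v_2 = (0, 1, 0, 0)ᵀ.
Then v_1 = N · v_2 = (0, 0, -1, -1)ᵀ.

Sanity check: (A − (1)·I) v_1 = (0, 0, 0, 0)ᵀ = 0. ✓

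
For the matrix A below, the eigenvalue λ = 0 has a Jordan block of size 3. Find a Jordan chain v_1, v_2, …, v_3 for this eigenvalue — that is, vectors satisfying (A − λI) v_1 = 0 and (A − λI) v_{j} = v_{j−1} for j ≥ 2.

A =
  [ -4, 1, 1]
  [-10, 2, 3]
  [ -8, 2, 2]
A Jordan chain for λ = 0 of length 3:
v_1 = (-2, -4, -4)ᵀ
v_2 = (-4, -10, -8)ᵀ
v_3 = (1, 0, 0)ᵀ

Let N = A − (0)·I. We want v_3 with N^3 v_3 = 0 but N^2 v_3 ≠ 0; then v_{j-1} := N · v_j for j = 3, …, 2.

Pick v_3 = (1, 0, 0)ᵀ.
Then v_2 = N · v_3 = (-4, -10, -8)ᵀ.
Then v_1 = N · v_2 = (-2, -4, -4)ᵀ.

Sanity check: (A − (0)·I) v_1 = (0, 0, 0)ᵀ = 0. ✓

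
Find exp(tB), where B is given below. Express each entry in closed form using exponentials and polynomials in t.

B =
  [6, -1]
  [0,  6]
e^{tB} =
  [exp(6*t), -t*exp(6*t)]
  [0, exp(6*t)]

Strategy: write B = P · J · P⁻¹ where J is a Jordan canonical form, so e^{tB} = P · e^{tJ} · P⁻¹, and e^{tJ} can be computed block-by-block.

B has Jordan form
J =
  [6, 1]
  [0, 6]
(up to reordering of blocks).

Per-block formulas:
  For a 2×2 Jordan block J_2(6): exp(t · J_2(6)) = e^(6t)·(I + t·N), where N is the 2×2 nilpotent shift.

After assembling e^{tJ} and conjugating by P, we get:

e^{tB} =
  [exp(6*t), -t*exp(6*t)]
  [0, exp(6*t)]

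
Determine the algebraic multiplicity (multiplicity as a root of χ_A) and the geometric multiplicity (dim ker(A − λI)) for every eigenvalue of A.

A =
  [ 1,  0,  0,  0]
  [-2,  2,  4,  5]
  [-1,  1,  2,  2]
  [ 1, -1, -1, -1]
λ = 1: alg = 4, geom = 2

Step 1 — factor the characteristic polynomial to read off the algebraic multiplicities:
  χ_A(x) = (x - 1)^4

Step 2 — compute geometric multiplicities via the rank-nullity identity g(λ) = n − rank(A − λI):
  rank(A − (1)·I) = 2, so dim ker(A − (1)·I) = n − 2 = 2

Summary:
  λ = 1: algebraic multiplicity = 4, geometric multiplicity = 2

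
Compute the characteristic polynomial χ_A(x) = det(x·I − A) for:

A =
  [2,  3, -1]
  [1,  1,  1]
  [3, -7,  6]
x^3 - 9*x^2 + 27*x - 27

Expanding det(x·I − A) (e.g. by cofactor expansion or by noting that A is similar to its Jordan form J, which has the same characteristic polynomial as A) gives
  χ_A(x) = x^3 - 9*x^2 + 27*x - 27
which factors as (x - 3)^3. The eigenvalues (with algebraic multiplicities) are λ = 3 with multiplicity 3.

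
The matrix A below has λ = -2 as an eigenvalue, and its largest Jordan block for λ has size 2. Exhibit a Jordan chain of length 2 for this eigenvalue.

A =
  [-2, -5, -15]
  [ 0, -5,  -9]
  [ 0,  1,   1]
A Jordan chain for λ = -2 of length 2:
v_1 = (-5, -3, 1)ᵀ
v_2 = (0, 1, 0)ᵀ

Let N = A − (-2)·I. We want v_2 with N^2 v_2 = 0 but N^1 v_2 ≠ 0; then v_{j-1} := N · v_j for j = 2, …, 2.

Pick v_2 = (0, 1, 0)ᵀ.
Then v_1 = N · v_2 = (-5, -3, 1)ᵀ.

Sanity check: (A − (-2)·I) v_1 = (0, 0, 0)ᵀ = 0. ✓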